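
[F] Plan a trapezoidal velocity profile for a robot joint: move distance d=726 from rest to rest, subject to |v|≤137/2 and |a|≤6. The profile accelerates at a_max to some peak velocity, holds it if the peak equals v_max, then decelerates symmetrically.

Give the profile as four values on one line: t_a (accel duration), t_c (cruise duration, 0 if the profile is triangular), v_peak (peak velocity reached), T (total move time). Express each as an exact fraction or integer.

vₘ²/aₘ = (137/2)²/6 = 18769/24
726 < 18769/24 ⇒ no cruise
v_peak = √(726·6) = √4356 = 66
t_a = 66/6 = 11; t_c = 0
T = 2·11 = 22

t_a=11 t_c=0 v_peak=66 T=22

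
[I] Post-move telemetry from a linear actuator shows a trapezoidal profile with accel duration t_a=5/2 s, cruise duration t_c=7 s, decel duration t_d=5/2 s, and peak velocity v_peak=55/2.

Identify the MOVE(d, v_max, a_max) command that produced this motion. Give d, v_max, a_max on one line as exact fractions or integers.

d=1045/4 v_max=55/2 a_max=11

a_max = (55/2)/(5/2) = 11
d_a = ½·55/2·5/2 = 275/8; d_c = 55/2·7 = 385/2
d = 2·275/8 + 385/2 = 1045/4
t_c = 7 > 0 so v_max = 55/2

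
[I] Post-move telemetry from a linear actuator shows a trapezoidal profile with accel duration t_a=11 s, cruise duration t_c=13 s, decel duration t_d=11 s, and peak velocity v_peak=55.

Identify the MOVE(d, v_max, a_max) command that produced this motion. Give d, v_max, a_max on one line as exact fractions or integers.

a_max = 55/11 = 5
d_a = ½·55·11 = 605/2; d_c = 55·13 = 715
d = 2·605/2 + 715 = 1320
t_c = 13 > 0 so v_max = 55

d=1320 v_max=55 a_max=5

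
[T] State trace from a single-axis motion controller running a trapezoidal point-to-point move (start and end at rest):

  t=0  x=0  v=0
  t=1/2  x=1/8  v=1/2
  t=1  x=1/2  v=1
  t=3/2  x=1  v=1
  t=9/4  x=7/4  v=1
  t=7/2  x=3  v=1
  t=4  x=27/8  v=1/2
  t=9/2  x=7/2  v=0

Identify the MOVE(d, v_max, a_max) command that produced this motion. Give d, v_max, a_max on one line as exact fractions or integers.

d=7/2 v_max=1 a_max=1

final state: t=9/2, x=7/2, v=0 → d = 7/2
a_max = (1/2−0)/(1/2−0) = 1
max v = 1 over t∈[1,7/2] → v_max = 1
check: 1·(1+5/2) = 7/2 ✓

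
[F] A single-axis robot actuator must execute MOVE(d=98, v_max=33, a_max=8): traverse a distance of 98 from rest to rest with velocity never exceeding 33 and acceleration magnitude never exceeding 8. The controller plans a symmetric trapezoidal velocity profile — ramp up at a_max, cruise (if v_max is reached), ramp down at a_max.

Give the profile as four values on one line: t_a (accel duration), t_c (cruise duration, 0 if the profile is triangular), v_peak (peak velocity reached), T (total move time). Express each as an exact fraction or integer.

t_a=7/2 t_c=0 v_peak=28 T=7

v_max²/a_max = 33²/8 = 1089/8
98 < 1089/8 so t_c = 0
v_peak = √(98·8) = √784 = 28
t_a = 28/8 = 7/2; t_c = 0
T = 2·7/2 = 7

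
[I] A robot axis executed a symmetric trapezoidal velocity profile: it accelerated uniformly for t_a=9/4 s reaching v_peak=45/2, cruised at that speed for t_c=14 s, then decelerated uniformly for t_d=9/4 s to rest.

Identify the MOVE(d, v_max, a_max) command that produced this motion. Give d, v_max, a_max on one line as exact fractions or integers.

a_max = (45/2)/(9/4) = 10
d_a = ½·45/2·9/4 = 405/16; d_c = 45/2·14 = 315
d = 2·405/16 + 315 = 2925/8
t_c = 14 > 0 → v_max = v_peak = 45/2

d=2925/8 v_max=45/2 a_max=10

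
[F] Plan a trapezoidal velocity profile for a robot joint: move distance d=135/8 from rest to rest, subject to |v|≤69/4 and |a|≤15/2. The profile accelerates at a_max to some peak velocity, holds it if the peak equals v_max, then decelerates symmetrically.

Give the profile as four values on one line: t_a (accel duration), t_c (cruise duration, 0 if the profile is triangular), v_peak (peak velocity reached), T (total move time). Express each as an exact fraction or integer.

t_a=3/2 t_c=0 v_peak=45/4 T=3

v_max²/a_max = (69/4)²/(15/2) = 1587/40
135/8 < 1587/40 ⇒ no cruise
v_peak = √(135/8·15/2) = √(2025/16) = 45/4
t_a = (45/4)/(15/2) = 3/2; t_c = 0
T = 2·3/2 = 3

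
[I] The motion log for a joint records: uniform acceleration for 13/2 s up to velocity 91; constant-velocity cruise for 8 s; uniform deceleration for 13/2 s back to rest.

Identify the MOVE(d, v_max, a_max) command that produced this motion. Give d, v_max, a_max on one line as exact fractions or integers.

a_max = 91/(13/2) = 14
d_a = ½·91·13/2 = 1183/4; d_c = 91·8 = 728
d = 2·1183/4 + 728 = 2639/2
t_c = 8 > 0 so v_max = 91

d=2639/2 v_max=91 a_max=14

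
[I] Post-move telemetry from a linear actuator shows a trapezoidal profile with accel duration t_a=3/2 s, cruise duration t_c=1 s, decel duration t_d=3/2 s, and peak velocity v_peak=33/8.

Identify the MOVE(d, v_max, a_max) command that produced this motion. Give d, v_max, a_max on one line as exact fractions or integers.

a_max = (33/8)/(3/2) = 11/4
d_a = ½·33/8·3/2 = 99/32; d_c = 33/8·1 = 33/8
d = 2·99/32 + 33/8 = 165/16
t_c = 1 > 0 ⇒ limit active, v_max = 33/8

d=165/16 v_max=33/8 a_max=11/4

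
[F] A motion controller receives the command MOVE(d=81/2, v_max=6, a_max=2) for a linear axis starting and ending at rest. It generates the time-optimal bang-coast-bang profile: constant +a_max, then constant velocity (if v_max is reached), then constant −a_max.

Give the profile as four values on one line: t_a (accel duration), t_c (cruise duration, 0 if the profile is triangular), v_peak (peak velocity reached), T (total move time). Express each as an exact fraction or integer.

t_a=3 t_c=15/4 v_peak=6 T=39/4

v_max²/a_max = 6²/2 = 18
81/2 ≥ 18 → trapezoidal
t_a = 6/2 = 3; v_peak = 6
d_cruise = 81/2 − 18 = 45/2; t_c = (45/2)/6 = 15/4
T = 2·3 + 15/4 = 39/4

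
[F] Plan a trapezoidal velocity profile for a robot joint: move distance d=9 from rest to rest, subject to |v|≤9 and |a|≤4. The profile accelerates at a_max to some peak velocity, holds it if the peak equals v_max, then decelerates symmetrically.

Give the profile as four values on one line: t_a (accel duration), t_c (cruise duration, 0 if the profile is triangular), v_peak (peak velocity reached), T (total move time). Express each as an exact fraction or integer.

t_a=3/2 t_c=0 v_peak=6 T=3

v_max²/a_max = 9²/4 = 81/4
9 < 81/4 ⇒ no cruise
v_peak = √(9·4) = √36 = 6
t_a = 6/4 = 3/2; t_c = 0
T = 2·3/2 = 3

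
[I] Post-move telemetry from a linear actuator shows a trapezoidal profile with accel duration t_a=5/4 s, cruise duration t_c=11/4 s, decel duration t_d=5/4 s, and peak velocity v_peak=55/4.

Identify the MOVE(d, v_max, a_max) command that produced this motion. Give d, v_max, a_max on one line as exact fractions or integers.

d=55 v_max=55/4 a_max=11

a_max = (55/4)/(5/4) = 11
d_a = ½·55/4·5/4 = 275/32; d_c = 55/4·11/4 = 605/16
d = 2·275/32 + 605/16 = 55
t_c = 11/4 > 0 ⇒ limit active, v_max = 55/4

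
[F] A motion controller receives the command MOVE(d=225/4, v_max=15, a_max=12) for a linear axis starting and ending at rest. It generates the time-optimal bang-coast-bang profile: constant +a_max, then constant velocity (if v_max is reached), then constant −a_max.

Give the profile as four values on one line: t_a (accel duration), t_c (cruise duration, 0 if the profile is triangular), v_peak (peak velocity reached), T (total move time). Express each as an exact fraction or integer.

t_a=5/4 t_c=5/2 v_peak=15 T=5

v_max²/a_max = 15²/12 = 75/4
225/4 ≥ 75/4 ⇒ cruise phase
t_a = 15/12 = 5/4; v_peak = 15
d_cruise = 225/4 − 75/4 = 75/2; t_c = (75/2)/15 = 5/2
T = 2·5/4 + 5/2 = 5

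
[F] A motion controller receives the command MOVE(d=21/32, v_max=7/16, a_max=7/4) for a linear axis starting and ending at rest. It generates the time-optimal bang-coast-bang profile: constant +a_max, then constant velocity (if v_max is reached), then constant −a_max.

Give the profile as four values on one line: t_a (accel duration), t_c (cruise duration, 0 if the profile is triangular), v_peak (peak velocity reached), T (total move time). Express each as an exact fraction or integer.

vₘ²/aₘ = (7/16)²/(7/4) = 7/64
21/32 ≥ 7/64 → trapezoidal
t_a = (7/16)/(7/4) = 1/4; v_peak = 7/16
d_cruise = 21/32 − 7/64 = 35/64; t_c = (35/64)/(7/16) = 5/4
T = 2·1/4 + 5/4 = 7/4

t_a=1/4 t_c=5/4 v_peak=7/16 T=7/4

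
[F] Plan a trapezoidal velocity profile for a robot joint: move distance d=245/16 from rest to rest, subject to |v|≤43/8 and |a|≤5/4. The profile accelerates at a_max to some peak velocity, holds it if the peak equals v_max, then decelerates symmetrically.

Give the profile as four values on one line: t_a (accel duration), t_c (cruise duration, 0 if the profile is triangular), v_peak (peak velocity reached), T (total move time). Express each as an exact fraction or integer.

v_max²/a_max = (43/8)²/(5/4) = 1849/80
245/16 < 1849/80 ⇒ no cruise
v_peak = √(245/16·5/4) = √(1225/64) = 35/8
t_a = (35/8)/(5/4) = 7/2; t_c = 0
T = 2·7/2 = 7

t_a=7/2 t_c=0 v_peak=35/8 T=7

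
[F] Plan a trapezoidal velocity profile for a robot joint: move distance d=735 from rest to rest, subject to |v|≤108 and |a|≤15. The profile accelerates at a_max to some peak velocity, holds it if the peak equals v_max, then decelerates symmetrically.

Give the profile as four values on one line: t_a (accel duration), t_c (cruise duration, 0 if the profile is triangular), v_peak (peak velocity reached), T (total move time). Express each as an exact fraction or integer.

t_a=7 t_c=0 v_peak=105 T=14

(v_max)²/a_max = 108²/15 = 3888/5
735 < 3888/5 ⇒ no cruise
v_peak = √(735·15) = √11025 = 105
t_a = 105/15 = 7; t_c = 0
T = 2·7 = 14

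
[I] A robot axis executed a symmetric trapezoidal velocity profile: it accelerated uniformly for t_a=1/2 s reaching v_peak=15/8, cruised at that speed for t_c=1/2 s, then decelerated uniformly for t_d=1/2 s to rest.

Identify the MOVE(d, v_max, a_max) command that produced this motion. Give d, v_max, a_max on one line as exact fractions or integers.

a_max = (15/8)/(1/2) = 15/4
d_a = ½·15/8·1/2 = 15/32; d_c = 15/8·1/2 = 15/16
d = 2·15/32 + 15/16 = 15/8
t_c = 1/2 > 0 → v_max = v_peak = 15/8

d=15/8 v_max=15/8 a_max=15/4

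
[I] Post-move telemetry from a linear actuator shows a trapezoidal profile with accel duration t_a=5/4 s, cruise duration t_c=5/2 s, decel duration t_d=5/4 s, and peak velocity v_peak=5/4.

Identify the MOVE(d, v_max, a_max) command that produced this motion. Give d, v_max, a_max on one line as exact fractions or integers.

d=75/16 v_max=5/4 a_max=1

a_max = (5/4)/(5/4) = 1
d_a = ½·5/4·5/4 = 25/32; d_c = 5/4·5/2 = 25/8
d = 2·25/32 + 25/8 = 75/16
t_c = 5/2 > 0 so v_max = 5/4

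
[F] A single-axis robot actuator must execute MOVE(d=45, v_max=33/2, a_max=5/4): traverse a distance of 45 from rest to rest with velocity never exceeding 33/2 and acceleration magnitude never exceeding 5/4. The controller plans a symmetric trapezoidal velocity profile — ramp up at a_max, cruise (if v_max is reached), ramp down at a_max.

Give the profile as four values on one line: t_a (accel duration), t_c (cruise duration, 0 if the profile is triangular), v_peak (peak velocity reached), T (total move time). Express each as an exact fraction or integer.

t_a=6 t_c=0 v_peak=15/2 T=12

(v_max)²/a_max = (33/2)²/(5/4) = 1089/5
45 < 1089/5 → triangular
v_peak = √(45·5/4) = √(225/4) = 15/2
t_a = (15/2)/(5/4) = 6; t_c = 0
T = 2·6 = 12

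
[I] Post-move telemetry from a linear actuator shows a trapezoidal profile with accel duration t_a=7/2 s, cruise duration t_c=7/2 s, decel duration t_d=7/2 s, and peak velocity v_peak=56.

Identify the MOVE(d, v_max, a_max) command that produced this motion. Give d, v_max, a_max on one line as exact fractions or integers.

a_max = 56/(7/2) = 16
d_a = ½·56·7/2 = 98; d_c = 56·7/2 = 196
d = 2·98 + 196 = 392
t_c = 7/2 > 0 ⇒ limit active, v_max = 56

d=392 v_max=56 a_max=16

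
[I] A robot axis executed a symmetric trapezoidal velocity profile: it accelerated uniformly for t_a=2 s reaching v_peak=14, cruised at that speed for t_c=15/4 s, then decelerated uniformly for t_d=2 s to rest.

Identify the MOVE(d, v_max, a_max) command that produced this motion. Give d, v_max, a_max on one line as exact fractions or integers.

a_max = 14/2 = 7
d_a = ½·14·2 = 14; d_c = 14·15/4 = 105/2
d = 2·14 + 105/2 = 161/2
t_c = 15/4 > 0 so v_max = 14

d=161/2 v_max=14 a_max=7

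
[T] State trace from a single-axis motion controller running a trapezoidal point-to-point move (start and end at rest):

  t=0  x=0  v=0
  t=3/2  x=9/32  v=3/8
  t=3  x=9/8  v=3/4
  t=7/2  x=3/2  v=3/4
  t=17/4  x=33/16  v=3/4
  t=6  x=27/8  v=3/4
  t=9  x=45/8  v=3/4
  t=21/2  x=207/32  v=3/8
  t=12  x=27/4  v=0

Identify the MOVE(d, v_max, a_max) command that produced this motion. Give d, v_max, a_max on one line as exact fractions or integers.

d=27/4 v_max=3/4 a_max=1/4

final state: t=12, x=27/4, v=0 → d = 27/4
a_max = (3/8−0)/(3/2−0) = 1/4
max v = 3/4 over t∈[3,9] → v_max = 3/4
check: 3/4·(3+6) = 27/4 ✓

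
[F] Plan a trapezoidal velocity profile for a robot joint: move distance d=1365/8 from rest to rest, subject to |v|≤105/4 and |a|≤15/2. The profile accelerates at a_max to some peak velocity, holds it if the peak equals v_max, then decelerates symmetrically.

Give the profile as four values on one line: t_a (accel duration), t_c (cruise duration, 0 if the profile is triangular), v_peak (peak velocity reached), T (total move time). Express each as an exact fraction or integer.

(v_max)²/a_max = (105/4)²/(15/2) = 735/8
1365/8 ≥ 735/8 so v_max reached
t_a = (105/4)/(15/2) = 7/2; v_peak = 105/4
d_cruise = 1365/8 − 735/8 = 315/4; t_c = (315/4)/(105/4) = 3
T = 2·7/2 + 3 = 10

t_a=7/2 t_c=3 v_peak=105/4 T=10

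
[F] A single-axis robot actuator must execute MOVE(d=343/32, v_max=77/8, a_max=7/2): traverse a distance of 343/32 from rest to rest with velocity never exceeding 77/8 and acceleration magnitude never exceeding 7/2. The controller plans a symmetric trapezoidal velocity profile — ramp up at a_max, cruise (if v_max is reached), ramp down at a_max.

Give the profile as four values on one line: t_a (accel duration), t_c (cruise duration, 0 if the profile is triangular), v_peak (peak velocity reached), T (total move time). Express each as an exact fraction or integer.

t_a=7/4 t_c=0 v_peak=49/8 T=7/2

vₘ²/aₘ = (77/8)²/(7/2) = 847/32
343/32 < 847/32 → triangular
v_peak = √(343/32·7/2) = √(2401/64) = 49/8
t_a = (49/8)/(7/2) = 7/4; t_c = 0
T = 2·7/4 = 7/2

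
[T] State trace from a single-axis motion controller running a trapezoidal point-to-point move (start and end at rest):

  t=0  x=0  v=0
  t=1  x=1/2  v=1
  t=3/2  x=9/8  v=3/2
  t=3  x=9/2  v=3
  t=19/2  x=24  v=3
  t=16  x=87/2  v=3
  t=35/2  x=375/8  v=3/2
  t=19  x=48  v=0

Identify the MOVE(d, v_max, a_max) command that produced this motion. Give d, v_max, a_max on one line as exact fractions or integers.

d=48 v_max=3 a_max=1

final state: t=19, x=48, v=0 → d = 48
a_max = (1−0)/(1−0) = 1
max v = 3 over t∈[3,16] → v_max = 3
check: 3·(3+13) = 48 ✓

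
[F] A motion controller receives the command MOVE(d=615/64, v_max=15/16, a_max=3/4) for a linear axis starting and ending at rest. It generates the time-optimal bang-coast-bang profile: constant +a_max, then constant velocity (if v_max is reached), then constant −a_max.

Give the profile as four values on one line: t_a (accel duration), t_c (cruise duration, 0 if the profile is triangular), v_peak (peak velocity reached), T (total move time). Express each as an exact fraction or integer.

vₘ²/aₘ = (15/16)²/(3/4) = 75/64
615/64 ≥ 75/64 → trapezoidal
t_a = (15/16)/(3/4) = 5/4; v_peak = 15/16
d_cruise = 615/64 − 75/64 = 135/16; t_c = (135/16)/(15/16) = 9
T = 2·5/4 + 9 = 23/2

t_a=5/4 t_c=9 v_peak=15/16 T=23/2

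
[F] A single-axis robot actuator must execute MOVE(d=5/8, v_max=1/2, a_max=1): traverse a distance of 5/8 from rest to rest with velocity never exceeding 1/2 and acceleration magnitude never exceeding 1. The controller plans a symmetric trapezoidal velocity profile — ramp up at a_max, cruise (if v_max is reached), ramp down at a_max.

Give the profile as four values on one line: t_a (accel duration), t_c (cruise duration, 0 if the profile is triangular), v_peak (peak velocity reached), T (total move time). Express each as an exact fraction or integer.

t_a=1/2 t_c=3/4 v_peak=1/2 T=7/4

vₘ²/aₘ = (1/2)²/1 = 1/4
5/8 ≥ 1/4 so v_max reached
t_a = (1/2)/1 = 1/2; v_peak = 1/2
d_cruise = 5/8 − 1/4 = 3/8; t_c = (3/8)/(1/2) = 3/4
T = 2·1/2 + 3/4 = 7/4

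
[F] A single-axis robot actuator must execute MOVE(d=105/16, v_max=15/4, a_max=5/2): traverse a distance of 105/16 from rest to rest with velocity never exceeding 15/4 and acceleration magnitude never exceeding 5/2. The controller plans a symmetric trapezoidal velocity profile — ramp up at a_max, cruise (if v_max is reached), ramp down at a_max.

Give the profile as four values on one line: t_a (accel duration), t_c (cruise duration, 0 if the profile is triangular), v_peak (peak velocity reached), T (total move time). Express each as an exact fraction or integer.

v_max²/a_max = (15/4)²/(5/2) = 45/8
105/16 ≥ 45/8 ⇒ cruise phase
t_a = (15/4)/(5/2) = 3/2; v_peak = 15/4
d_cruise = 105/16 − 45/8 = 15/16; t_c = (15/16)/(15/4) = 1/4
T = 2·3/2 + 1/4 = 13/4

t_a=3/2 t_c=1/4 v_peak=15/4 T=13/4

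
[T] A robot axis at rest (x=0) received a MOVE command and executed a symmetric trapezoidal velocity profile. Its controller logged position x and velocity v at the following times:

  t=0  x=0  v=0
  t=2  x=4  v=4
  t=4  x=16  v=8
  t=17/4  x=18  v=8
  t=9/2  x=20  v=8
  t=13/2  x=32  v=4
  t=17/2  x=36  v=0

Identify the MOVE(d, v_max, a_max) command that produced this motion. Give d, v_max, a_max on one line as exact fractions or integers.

final state: t=17/2, x=36, v=0 → d = 36
a_max = (4−0)/(2−0) = 2
max v = 8 over t∈[4,9/2] → v_max = 8
check: 8·(4+1/2) = 36 ✓

d=36 v_max=8 a_max=2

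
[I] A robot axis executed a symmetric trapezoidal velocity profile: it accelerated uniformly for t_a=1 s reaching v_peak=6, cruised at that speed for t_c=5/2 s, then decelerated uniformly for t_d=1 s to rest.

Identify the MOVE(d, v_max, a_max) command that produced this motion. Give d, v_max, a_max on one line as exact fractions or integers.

d=21 v_max=6 a_max=6

a_max = 6/1 = 6
d_a = ½·6·1 = 3; d_c = 6·5/2 = 15
d = 2·3 + 15 = 21
t_c = 5/2 > 0 ⇒ limit active, v_max = 6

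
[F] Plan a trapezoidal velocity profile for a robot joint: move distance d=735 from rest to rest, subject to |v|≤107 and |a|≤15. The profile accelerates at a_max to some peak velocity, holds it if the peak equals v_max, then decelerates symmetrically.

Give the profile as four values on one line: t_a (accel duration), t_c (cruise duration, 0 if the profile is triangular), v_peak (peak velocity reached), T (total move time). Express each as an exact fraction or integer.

t_a=7 t_c=0 v_peak=105 T=14

v_max²/a_max = 107²/15 = 11449/15
735 < 11449/15 so t_c = 0
v_peak = √(735·15) = √11025 = 105
t_a = 105/15 = 7; t_c = 0
T = 2·7 = 14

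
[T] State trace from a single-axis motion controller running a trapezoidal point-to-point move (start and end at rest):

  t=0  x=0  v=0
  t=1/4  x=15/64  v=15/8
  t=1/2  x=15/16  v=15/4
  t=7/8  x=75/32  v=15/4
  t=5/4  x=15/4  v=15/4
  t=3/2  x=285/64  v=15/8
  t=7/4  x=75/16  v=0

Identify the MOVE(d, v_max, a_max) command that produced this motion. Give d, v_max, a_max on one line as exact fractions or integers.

d=75/16 v_max=15/4 a_max=15/2

final state: t=7/4, x=75/16, v=0 → d = 75/16
a_max = (15/8−0)/(1/4−0) = 15/2
max v = 15/4 over t∈[1/2,5/4] → v_max = 15/4
check: 15/4·(1/2+3/4) = 75/16 ✓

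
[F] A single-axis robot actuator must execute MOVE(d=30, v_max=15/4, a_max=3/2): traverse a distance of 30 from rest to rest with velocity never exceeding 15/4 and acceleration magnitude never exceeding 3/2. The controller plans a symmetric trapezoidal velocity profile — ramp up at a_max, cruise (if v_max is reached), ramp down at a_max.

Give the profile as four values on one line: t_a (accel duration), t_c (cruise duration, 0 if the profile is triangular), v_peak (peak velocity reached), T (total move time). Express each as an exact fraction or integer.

t_a=5/2 t_c=11/2 v_peak=15/4 T=21/2

v_max²/a_max = (15/4)²/(3/2) = 75/8
30 ≥ 75/8 → trapezoidal
t_a = (15/4)/(3/2) = 5/2; v_peak = 15/4
d_cruise = 30 − 75/8 = 165/8; t_c = (165/8)/(15/4) = 11/2
T = 2·5/2 + 11/2 = 21/2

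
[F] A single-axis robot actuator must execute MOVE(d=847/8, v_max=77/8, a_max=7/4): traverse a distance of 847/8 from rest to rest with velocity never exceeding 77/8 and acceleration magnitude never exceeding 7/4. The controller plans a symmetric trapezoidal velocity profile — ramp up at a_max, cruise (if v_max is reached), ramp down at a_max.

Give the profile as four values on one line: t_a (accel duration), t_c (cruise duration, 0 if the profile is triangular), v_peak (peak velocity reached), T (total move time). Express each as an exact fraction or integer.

t_a=11/2 t_c=11/2 v_peak=77/8 T=33/2

(v_max)²/a_max = (77/8)²/(7/4) = 847/16
847/8 ≥ 847/16 → trapezoidal
t_a = (77/8)/(7/4) = 11/2; v_peak = 77/8
d_cruise = 847/8 − 847/16 = 847/16; t_c = (847/16)/(77/8) = 11/2
T = 2·11/2 + 11/2 = 33/2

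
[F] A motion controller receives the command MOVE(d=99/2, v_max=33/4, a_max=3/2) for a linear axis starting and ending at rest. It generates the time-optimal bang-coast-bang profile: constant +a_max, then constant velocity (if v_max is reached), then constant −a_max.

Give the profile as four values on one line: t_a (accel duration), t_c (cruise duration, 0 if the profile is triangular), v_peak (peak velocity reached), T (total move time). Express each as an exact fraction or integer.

t_a=11/2 t_c=1/2 v_peak=33/4 T=23/2

(v_max)²/a_max = (33/4)²/(3/2) = 363/8
99/2 ≥ 363/8 ⇒ cruise phase
t_a = (33/4)/(3/2) = 11/2; v_peak = 33/4
d_cruise = 99/2 − 363/8 = 33/8; t_c = (33/8)/(33/4) = 1/2
T = 2·11/2 + 1/2 = 23/2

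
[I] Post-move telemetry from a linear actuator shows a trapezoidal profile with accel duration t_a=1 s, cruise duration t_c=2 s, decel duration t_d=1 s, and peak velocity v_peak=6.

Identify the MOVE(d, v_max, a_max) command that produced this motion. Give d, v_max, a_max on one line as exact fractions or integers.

d=18 v_max=6 a_max=6

a_max = 6/1 = 6
d_a = ½·6·1 = 3; d_c = 6·2 = 12
d = 2·3 + 12 = 18
t_c = 2 > 0 so v_max = 6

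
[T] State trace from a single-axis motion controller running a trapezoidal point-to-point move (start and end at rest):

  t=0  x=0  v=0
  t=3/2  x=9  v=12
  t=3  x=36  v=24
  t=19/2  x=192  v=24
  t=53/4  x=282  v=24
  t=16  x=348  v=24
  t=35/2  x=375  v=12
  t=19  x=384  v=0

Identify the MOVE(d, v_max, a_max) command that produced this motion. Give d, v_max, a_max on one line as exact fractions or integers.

final state: t=19, x=384, v=0 → d = 384
a_max = (12−0)/(3/2−0) = 8
max v = 24 over t∈[3,16] → v_max = 24
check: 24·(3+13) = 384 ✓

d=384 v_max=24 a_max=8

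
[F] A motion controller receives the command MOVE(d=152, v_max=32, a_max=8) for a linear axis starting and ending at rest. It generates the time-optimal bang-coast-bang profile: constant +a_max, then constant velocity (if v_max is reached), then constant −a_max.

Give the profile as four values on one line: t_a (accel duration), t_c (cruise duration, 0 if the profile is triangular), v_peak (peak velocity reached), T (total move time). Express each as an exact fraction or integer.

vₘ²/aₘ = 32²/8 = 128
152 ≥ 128 ⇒ cruise phase
t_a = 32/8 = 4; v_peak = 32
d_cruise = 152 − 128 = 24; t_c = 24/32 = 3/4
T = 2·4 + 3/4 = 35/4

t_a=4 t_c=3/4 v_peak=32 T=35/4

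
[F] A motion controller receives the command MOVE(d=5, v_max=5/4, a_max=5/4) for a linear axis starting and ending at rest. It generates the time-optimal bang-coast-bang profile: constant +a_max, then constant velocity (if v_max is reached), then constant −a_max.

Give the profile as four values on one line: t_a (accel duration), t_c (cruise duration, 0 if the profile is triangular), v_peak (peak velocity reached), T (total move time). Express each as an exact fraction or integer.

(v_max)²/a_max = (5/4)²/(5/4) = 5/4
5 ≥ 5/4 ⇒ cruise phase
t_a = (5/4)/(5/4) = 1; v_peak = 5/4
d_cruise = 5 − 5/4 = 15/4; t_c = (15/4)/(5/4) = 3
T = 2·1 + 3 = 5

t_a=1 t_c=3 v_peak=5/4 T=5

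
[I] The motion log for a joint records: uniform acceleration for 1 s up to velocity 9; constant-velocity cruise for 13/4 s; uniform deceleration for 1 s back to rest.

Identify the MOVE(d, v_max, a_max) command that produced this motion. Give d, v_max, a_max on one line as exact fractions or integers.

a_max = 9/1 = 9
d_a = ½·9·1 = 9/2; d_c = 9·13/4 = 117/4
d = 2·9/2 + 117/4 = 153/4
t_c = 13/4 > 0 so v_max = 9

d=153/4 v_max=9 a_max=9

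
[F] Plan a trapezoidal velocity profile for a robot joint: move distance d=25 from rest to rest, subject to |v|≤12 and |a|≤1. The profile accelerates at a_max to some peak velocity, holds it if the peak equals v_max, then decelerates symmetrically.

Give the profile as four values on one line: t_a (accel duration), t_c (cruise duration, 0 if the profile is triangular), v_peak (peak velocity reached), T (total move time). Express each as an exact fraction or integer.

v_max²/a_max = 12²/1 = 144
25 < 144 ⇒ no cruise
v_peak = √(25·1) = √25 = 5
t_a = 5/1 = 5; t_c = 0
T = 2·5 = 10

t_a=5 t_c=0 v_peak=5 T=10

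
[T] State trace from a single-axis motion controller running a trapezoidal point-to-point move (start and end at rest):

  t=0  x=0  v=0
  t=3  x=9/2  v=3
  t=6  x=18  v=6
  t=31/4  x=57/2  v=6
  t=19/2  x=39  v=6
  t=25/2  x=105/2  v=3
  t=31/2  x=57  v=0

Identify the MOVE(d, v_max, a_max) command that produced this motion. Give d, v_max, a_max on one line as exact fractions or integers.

final state: t=31/2, x=57, v=0 → d = 57
a_max = (3−0)/(3−0) = 1
max v = 6 over t∈[6,19/2] → v_max = 6
check: 6·(6+7/2) = 57 ✓

d=57 v_max=6 a_max=1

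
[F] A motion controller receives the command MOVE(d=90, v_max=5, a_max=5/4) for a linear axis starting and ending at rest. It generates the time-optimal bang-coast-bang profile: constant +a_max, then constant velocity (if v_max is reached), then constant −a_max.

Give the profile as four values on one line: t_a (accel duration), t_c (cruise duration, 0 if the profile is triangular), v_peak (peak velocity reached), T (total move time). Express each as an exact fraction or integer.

(v_max)²/a_max = 5²/(5/4) = 20
90 ≥ 20 so v_max reached
t_a = 5/(5/4) = 4; v_peak = 5
d_cruise = 90 − 20 = 70; t_c = 70/5 = 14
T = 2·4 + 14 = 22

t_a=4 t_c=14 v_peak=5 T=22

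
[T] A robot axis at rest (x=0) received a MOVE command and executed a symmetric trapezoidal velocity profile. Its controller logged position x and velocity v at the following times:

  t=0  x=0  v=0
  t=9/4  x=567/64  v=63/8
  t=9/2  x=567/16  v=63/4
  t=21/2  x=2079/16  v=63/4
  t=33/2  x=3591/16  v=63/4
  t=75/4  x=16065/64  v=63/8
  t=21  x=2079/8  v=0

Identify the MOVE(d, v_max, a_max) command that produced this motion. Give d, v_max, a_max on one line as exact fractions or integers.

final state: t=21, x=2079/8, v=0 → d = 2079/8
a_max = (63/8−0)/(9/4−0) = 7/2
max v = 63/4 over t∈[9/2,33/2] → v_max = 63/4
check: 63/4·(9/2+12) = 2079/8 ✓

d=2079/8 v_max=63/4 a_max=7/2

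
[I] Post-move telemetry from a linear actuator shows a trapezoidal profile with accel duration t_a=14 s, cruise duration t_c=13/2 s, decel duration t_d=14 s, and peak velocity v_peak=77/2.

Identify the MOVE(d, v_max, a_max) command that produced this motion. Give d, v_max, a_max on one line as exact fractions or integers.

d=3157/4 v_max=77/2 a_max=11/4

a_max = (77/2)/14 = 11/4
d_a = ½·77/2·14 = 539/2; d_c = 77/2·13/2 = 1001/4
d = 2·539/2 + 1001/4 = 3157/4
t_c = 13/2 > 0 ⇒ limit active, v_max = 77/2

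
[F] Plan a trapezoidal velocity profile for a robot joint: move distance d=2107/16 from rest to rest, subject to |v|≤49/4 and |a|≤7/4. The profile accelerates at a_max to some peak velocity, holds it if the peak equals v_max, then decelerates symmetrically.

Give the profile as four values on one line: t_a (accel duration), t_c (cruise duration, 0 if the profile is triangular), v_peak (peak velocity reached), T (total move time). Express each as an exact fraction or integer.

t_a=7 t_c=15/4 v_peak=49/4 T=71/4

(v_max)²/a_max = (49/4)²/(7/4) = 343/4
2107/16 ≥ 343/4 ⇒ cruise phase
t_a = (49/4)/(7/4) = 7; v_peak = 49/4
d_cruise = 2107/16 − 343/4 = 735/16; t_c = (735/16)/(49/4) = 15/4
T = 2·7 + 15/4 = 71/4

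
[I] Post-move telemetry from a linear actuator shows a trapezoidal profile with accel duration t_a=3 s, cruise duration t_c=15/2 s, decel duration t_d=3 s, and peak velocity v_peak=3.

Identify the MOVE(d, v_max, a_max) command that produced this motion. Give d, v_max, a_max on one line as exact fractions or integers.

d=63/2 v_max=3 a_max=1

a_max = 3/3 = 1
d_a = ½·3·3 = 9/2; d_c = 3·15/2 = 45/2
d = 2·9/2 + 45/2 = 63/2
t_c = 15/2 > 0 → v_max = v_peak = 3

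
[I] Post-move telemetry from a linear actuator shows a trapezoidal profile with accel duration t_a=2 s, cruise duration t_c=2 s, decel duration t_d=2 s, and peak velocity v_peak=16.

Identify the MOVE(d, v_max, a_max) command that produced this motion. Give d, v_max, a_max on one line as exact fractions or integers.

d=64 v_max=16 a_max=8

a_max = 16/2 = 8
d_a = ½·16·2 = 16; d_c = 16·2 = 32
d = 2·16 + 32 = 64
t_c = 2 > 0 ⇒ limit active, v_max = 16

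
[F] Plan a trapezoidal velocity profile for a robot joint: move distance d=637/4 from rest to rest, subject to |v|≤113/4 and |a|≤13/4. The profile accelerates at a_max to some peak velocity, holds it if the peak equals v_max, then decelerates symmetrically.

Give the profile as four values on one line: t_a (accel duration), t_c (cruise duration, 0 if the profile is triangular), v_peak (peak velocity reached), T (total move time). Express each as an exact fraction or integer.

t_a=7 t_c=0 v_peak=91/4 T=14

v_max²/a_max = (113/4)²/(13/4) = 12769/52
637/4 < 12769/52 ⇒ no cruise
v_peak = √(637/4·13/4) = √(8281/16) = 91/4
t_a = (91/4)/(13/4) = 7; t_c = 0
T = 2·7 = 14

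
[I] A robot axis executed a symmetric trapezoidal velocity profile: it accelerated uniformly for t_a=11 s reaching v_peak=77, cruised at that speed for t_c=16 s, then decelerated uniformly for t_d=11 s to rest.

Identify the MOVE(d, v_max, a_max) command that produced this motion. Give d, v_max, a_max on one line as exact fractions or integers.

a_max = 77/11 = 7
d_a = ½·77·11 = 847/2; d_c = 77·16 = 1232
d = 2·847/2 + 1232 = 2079
t_c = 16 > 0 → v_max = v_peak = 77

d=2079 v_max=77 a_max=7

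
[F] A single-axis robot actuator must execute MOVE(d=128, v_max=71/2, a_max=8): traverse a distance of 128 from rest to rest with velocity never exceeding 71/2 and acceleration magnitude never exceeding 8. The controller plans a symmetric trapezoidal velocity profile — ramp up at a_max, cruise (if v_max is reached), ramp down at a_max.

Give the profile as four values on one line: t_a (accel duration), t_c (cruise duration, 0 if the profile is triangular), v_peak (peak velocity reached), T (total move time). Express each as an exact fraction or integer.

vₘ²/aₘ = (71/2)²/8 = 5041/32
128 < 5041/32 → triangular
v_peak = √(128·8) = √1024 = 32
t_a = 32/8 = 4; t_c = 0
T = 2·4 = 8

t_a=4 t_c=0 v_peak=32 T=8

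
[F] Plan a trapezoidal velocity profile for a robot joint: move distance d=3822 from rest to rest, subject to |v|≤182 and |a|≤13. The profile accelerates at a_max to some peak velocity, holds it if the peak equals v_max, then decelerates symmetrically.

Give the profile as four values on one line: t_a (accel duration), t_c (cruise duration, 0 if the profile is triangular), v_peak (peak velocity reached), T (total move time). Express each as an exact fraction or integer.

v_max²/a_max = 182²/13 = 2548
3822 ≥ 2548 so v_max reached
t_a = 182/13 = 14; v_peak = 182
d_cruise = 3822 − 2548 = 1274; t_c = 1274/182 = 7
T = 2·14 + 7 = 35

t_a=14 t_c=7 v_peak=182 T=35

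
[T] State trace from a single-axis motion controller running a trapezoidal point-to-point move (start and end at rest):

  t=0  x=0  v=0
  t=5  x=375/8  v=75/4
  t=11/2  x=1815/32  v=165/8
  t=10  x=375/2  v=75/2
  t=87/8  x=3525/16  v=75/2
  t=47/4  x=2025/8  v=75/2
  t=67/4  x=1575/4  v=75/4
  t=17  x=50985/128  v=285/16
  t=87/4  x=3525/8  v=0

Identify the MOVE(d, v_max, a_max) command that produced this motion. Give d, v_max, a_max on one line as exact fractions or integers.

d=3525/8 v_max=75/2 a_max=15/4

final state: t=87/4, x=3525/8, v=0 → d = 3525/8
a_max = (75/4−0)/(5−0) = 15/4
max v = 75/2 over t∈[10,47/4] → v_max = 75/2
check: 75/2·(10+7/4) = 3525/8 ✓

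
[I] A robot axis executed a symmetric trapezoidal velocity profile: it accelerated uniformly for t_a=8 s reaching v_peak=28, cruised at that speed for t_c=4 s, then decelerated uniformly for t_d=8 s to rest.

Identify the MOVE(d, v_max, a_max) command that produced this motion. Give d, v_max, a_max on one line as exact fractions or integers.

d=336 v_max=28 a_max=7/2

a_max = 28/8 = 7/2
d_a = ½·28·8 = 112; d_c = 28·4 = 112
d = 2·112 + 112 = 336
t_c = 4 > 0 ⇒ limit active, v_max = 28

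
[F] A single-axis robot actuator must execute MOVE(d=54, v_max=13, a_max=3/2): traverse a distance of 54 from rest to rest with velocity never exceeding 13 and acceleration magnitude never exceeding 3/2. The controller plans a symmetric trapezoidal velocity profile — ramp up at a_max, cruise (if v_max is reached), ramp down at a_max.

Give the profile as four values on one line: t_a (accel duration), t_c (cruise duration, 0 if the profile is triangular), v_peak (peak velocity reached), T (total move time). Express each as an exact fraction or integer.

vₘ²/aₘ = 13²/(3/2) = 338/3
54 < 338/3 ⇒ no cruise
v_peak = √(54·3/2) = √81 = 9
t_a = 9/(3/2) = 6; t_c = 0
T = 2·6 = 12

t_a=6 t_c=0 v_peak=9 T=12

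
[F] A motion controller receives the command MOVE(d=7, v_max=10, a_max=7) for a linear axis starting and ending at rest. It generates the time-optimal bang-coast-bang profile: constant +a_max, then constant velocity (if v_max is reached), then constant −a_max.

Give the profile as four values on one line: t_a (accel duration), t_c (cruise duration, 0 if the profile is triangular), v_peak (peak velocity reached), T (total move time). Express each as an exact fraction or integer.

vₘ²/aₘ = 10²/7 = 100/7
7 < 100/7 so t_c = 0
v_peak = √(7·7) = √49 = 7
t_a = 7/7 = 1; t_c = 0
T = 2·1 = 2

t_a=1 t_c=0 v_peak=7 T=2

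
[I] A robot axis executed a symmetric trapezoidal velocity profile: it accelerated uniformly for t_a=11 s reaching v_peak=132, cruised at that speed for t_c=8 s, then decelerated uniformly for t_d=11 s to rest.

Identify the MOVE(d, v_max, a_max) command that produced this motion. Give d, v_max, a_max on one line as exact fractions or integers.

a_max = 132/11 = 12
d_a = ½·132·11 = 726; d_c = 132·8 = 1056
d = 2·726 + 1056 = 2508
t_c = 8 > 0 → v_max = v_peak = 132

d=2508 v_max=132 a_max=12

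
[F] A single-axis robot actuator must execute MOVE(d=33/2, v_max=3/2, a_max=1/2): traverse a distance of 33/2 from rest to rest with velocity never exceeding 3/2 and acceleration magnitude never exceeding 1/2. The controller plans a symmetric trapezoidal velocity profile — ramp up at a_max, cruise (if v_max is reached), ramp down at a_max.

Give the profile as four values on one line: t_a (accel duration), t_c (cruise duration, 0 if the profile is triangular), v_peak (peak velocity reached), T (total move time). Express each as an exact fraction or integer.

v_max²/a_max = (3/2)²/(1/2) = 9/2
33/2 ≥ 9/2 ⇒ cruise phase
t_a = (3/2)/(1/2) = 3; v_peak = 3/2
d_cruise = 33/2 − 9/2 = 12; t_c = 12/(3/2) = 8
T = 2·3 + 8 = 14

t_a=3 t_c=8 v_peak=3/2 T=14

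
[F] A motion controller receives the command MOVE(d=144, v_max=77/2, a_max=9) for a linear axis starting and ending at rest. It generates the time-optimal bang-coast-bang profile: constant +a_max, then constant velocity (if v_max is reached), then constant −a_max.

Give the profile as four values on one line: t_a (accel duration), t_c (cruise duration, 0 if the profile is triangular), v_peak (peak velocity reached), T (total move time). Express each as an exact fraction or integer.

t_a=4 t_c=0 v_peak=36 T=8

v_max²/a_max = (77/2)²/9 = 5929/36
144 < 5929/36 → triangular
v_peak = √(144·9) = √1296 = 36
t_a = 36/9 = 4; t_c = 0
T = 2·4 = 8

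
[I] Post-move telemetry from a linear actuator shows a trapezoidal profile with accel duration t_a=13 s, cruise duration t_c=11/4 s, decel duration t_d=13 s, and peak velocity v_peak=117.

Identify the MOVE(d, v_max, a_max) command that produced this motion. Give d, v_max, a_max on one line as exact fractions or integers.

d=7371/4 v_max=117 a_max=9

a_max = 117/13 = 9
d_a = ½·117·13 = 1521/2; d_c = 117·11/4 = 1287/4
d = 2·1521/2 + 1287/4 = 7371/4
t_c = 11/4 > 0 → v_max = v_peak = 117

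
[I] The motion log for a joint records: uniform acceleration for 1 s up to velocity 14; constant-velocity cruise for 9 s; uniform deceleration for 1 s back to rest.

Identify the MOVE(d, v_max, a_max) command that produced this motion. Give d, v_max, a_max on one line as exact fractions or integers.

d=140 v_max=14 a_max=14

a_max = 14/1 = 14
d_a = ½·14·1 = 7; d_c = 14·9 = 126
d = 2·7 + 126 = 140
t_c = 9 > 0 so v_max = 14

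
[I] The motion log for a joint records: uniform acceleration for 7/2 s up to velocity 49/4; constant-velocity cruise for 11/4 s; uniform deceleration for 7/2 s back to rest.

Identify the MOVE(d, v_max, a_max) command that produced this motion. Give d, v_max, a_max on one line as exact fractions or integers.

a_max = (49/4)/(7/2) = 7/2
d_a = ½·49/4·7/2 = 343/16; d_c = 49/4·11/4 = 539/16
d = 2·343/16 + 539/16 = 1225/16
t_c = 11/4 > 0 ⇒ limit active, v_max = 49/4

d=1225/16 v_max=49/4 a_max=7/2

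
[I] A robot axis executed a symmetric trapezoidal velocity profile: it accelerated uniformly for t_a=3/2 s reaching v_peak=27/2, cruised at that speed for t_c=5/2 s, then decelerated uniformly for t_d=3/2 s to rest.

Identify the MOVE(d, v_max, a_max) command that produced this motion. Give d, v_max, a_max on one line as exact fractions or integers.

a_max = (27/2)/(3/2) = 9
d_a = ½·27/2·3/2 = 81/8; d_c = 27/2·5/2 = 135/4
d = 2·81/8 + 135/4 = 54
t_c = 5/2 > 0 ⇒ limit active, v_max = 27/2

d=54 v_max=27/2 a_max=9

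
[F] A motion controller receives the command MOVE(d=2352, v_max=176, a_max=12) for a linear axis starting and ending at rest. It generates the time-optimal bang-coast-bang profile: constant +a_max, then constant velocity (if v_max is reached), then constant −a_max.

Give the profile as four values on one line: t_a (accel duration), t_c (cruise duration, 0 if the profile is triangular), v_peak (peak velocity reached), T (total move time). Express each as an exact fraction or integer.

(v_max)²/a_max = 176²/12 = 7744/3
2352 < 7744/3 → triangular
v_peak = √(2352·12) = √28224 = 168
t_a = 168/12 = 14; t_c = 0
T = 2·14 = 28

t_a=14 t_c=0 v_peak=168 T=28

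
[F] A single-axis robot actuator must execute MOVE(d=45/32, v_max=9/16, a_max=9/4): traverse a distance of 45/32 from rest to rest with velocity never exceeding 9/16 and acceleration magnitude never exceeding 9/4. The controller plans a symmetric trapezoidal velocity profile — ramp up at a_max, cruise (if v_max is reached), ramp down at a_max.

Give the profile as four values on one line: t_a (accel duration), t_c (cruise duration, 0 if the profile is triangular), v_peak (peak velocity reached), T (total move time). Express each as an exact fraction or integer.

v_max²/a_max = (9/16)²/(9/4) = 9/64
45/32 ≥ 9/64 → trapezoidal
t_a = (9/16)/(9/4) = 1/4; v_peak = 9/16
d_cruise = 45/32 − 9/64 = 81/64; t_c = (81/64)/(9/16) = 9/4
T = 2·1/4 + 9/4 = 11/4

t_a=1/4 t_c=9/4 v_peak=9/16 T=11/4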